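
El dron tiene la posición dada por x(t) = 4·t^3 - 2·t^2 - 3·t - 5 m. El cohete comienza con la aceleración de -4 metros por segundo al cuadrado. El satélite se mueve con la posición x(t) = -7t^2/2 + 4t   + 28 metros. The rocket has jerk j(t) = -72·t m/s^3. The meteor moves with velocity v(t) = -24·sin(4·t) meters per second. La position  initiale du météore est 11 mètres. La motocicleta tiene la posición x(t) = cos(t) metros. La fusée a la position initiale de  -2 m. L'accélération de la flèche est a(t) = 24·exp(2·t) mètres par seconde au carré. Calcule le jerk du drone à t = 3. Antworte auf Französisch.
Pour résoudre ceci, nous devons prendre 3 dérivées de notre équation de la position x(t) = 4·t^3 - 2·t^2 - 3·t - 5. En prenant d/dt de x(t), nous trouvons v(t) = 12·t^2 - 4·t - 3. La dérivée de la vitesse donne l'accélération: a(t) = 24·t - 4. La dérivée de l'accélération donne le jerk: j(t) = 24. Nous avons le jerk j(t) = 24. En substituant t = 3: j(3) = 24.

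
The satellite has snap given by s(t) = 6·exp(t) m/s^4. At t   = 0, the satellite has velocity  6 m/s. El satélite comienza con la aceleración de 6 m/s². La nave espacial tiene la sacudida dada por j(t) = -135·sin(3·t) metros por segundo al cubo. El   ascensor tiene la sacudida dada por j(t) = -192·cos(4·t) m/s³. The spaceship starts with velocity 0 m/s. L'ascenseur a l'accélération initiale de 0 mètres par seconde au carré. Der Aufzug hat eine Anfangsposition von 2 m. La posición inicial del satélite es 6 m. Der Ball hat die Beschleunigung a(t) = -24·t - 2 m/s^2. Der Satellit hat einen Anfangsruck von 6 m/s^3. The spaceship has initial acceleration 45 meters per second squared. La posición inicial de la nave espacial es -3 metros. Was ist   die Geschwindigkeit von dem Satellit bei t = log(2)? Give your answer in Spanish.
Partiendo del snap s(t) = 6·exp(t), tomamos 3 antiderivadas. La antiderivada del snap, con j(0) = 6, da la sacudida: j(t) = 6·exp(t). La integral de la sacudida es la aceleración. Usando a(0) = 6, obtenemos a(t) = 6·exp(t). La integral de la aceleración es la velocidad. Usando v(0) = 6, obtenemos v(t) = 6·exp(t). De la ecuación de la velocidad v(t) = 6·exp(t), sustituimos t = log(2) para obtener v = 12.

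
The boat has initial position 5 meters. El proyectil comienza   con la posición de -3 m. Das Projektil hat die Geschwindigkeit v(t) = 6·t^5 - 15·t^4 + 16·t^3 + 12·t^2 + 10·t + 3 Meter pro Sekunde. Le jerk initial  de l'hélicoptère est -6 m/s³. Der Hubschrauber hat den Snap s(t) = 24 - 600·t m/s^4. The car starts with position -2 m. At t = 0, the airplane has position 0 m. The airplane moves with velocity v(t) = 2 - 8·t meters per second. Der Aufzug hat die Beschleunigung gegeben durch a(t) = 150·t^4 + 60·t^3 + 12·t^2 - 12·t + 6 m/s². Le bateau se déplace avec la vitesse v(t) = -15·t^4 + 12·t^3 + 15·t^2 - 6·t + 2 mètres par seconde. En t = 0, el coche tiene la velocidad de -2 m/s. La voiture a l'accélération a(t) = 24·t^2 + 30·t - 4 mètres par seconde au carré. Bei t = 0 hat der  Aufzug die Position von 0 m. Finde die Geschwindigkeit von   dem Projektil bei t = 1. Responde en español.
Tenemos la velocidad v(t) = 6·t^5 - 15·t^4 + 16·t^3 + 12·t^2 + 10·t + 3. Sustituyendo t = 1: v(1) = 32.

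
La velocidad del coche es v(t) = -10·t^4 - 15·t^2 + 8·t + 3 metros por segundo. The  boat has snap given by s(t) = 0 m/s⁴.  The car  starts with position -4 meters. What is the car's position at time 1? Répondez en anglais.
Starting from velocity v(t) = -10·t^4 - 15·t^2 + 8·t + 3, we take 1 integral. Finding the antiderivative of v(t) and using x(0) = -4: x(t) = -2·t^5 - 5·t^3 + 4·t^2 + 3·t - 4. From the given position equation x(t) = -2·t^5 - 5·t^3 + 4·t^2 + 3·t - 4, we substitute t = 1 to get x = -4.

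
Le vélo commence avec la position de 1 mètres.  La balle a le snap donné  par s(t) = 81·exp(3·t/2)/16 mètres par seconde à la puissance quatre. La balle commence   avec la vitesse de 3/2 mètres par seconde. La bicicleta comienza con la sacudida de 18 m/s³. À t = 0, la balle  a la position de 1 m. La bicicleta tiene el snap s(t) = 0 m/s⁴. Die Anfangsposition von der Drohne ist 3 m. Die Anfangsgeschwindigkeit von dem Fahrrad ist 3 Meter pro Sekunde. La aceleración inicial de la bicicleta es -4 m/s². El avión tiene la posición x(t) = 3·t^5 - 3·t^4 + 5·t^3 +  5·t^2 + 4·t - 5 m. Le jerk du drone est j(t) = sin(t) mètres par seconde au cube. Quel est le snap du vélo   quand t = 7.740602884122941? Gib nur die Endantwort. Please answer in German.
Die Antwort ist 0.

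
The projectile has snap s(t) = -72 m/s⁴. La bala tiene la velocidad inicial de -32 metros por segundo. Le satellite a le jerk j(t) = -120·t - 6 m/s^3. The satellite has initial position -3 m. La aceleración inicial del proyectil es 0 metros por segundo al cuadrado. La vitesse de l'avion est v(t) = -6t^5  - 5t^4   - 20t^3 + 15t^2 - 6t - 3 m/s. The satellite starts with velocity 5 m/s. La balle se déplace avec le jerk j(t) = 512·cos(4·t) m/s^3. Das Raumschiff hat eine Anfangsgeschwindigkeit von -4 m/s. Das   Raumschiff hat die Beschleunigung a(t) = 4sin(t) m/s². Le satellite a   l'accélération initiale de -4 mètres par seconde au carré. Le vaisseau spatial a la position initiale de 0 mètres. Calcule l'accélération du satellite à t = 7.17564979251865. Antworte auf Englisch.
Starting from jerk j(t) = -120·t - 6, we take 1 antiderivative. Integrating jerk and using the initial condition a(0) = -4, we get a(t) = -60·t^2 - 6·t - 4. From the given acceleration equation a(t) = -60·t^2 - 6·t - 4, we substitute t = 7.17564979251865 to get a = -3136.45089544749.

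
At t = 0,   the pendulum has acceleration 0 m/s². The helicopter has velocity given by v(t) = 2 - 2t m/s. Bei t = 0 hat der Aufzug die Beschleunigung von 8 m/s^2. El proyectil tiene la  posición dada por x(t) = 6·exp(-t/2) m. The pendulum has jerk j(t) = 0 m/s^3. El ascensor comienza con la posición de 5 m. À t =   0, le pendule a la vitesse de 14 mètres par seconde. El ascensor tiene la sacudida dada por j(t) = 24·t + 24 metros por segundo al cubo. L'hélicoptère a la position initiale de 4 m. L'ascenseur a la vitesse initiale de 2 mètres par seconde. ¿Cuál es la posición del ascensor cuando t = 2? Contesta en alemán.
Wir müssen die Stammfunktion unserer Gleichung für den Ruck j(t) = 24·t + 24 3-mal finden. Durch Integration von dem Ruck und Verwendung der Anfangsbedingung a(0) = 8, erhalten wir a(t) = 12·t^2 + 24·t + 8. Durch Integration von der Beschleunigung und Verwendung der Anfangsbedingung v(0) = 2, erhalten wir v(t) = 4·t^3 + 12·t^2 + 8·t + 2. Die Stammfunktion von der Geschwindigkeit ist die Position. Mit x(0) = 5 erhalten wir x(t) = t^4 + 4·t^3 + 4·t^2 + 2·t + 5. Wir haben die Position x(t) = t^4 + 4·t^3 + 4·t^2 + 2·t + 5. Durch Einsetzen von t = 2: x(2) = 73.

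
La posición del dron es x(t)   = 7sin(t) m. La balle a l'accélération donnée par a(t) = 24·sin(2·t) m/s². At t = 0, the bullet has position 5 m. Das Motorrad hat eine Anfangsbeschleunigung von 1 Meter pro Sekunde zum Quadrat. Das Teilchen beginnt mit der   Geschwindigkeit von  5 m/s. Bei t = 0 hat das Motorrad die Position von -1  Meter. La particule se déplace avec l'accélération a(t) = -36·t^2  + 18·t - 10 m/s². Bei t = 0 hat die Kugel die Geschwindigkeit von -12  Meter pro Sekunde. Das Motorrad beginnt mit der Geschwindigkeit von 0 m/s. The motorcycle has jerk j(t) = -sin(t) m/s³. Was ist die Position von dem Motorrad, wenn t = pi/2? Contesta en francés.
Nous devons intégrer notre équation du jerk j(t) = -sin(t) 3 fois. L'intégrale du jerk, avec a(0) = 1, donne l'accélération: a(t) = cos(t). En intégrant l'accélération et en utilisant la condition initiale v(0) = 0, nous obtenons v(t) = sin(t). En intégrant la vitesse et en utilisant la condition initiale x(0) = -1, nous obtenons x(t) = -cos(t). En utilisant x(t) = -cos(t) et en substituant t = pi/2, nous trouvons x = 0.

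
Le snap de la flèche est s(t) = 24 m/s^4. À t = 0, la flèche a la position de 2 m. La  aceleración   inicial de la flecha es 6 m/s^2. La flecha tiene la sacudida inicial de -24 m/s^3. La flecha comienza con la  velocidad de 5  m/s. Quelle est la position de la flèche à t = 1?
Pour résoudre ceci, nous devons prendre 4 primitives de notre équation du snap s(t) = 24. L'intégrale du snap, avec j(0) = -24, donne le jerk: j(t) = 24·t - 24. En prenant ∫j(t)dt et en appliquant a(0) = 6, nous trouvons a(t) = 12·t^2 - 24·t + 6. La primitive de l'accélération, avec v(0) = 5, donne la vitesse: v(t) = 4·t^3 - 12·t^2 + 6·t + 5. La primitive de la vitesse, avec x(0) = 2, donne la position: x(t) = t^4 - 4·t^3 + 3·t^2 + 5·t + 2. Nous avons la position x(t) = t^4 - 4·t^3 + 3·t^2 + 5·t + 2. En substituant t = 1: x(1) = 7.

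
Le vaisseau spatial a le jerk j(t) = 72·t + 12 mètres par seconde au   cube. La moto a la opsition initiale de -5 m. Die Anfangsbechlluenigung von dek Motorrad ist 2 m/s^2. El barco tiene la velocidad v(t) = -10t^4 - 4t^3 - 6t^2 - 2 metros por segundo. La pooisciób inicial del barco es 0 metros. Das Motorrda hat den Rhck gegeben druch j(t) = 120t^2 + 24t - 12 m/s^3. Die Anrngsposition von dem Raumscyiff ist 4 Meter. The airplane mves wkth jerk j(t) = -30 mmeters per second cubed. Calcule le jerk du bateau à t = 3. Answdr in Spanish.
Partiendo de la velocidad v(t) = -10·t^4 - 4·t^3 - 6·t^2 - 2, tomamos 2 derivadas. Derivando la velocidad, obtenemos la aceleración: a(t) = -40·t^3 - 12·t^2 - 12·t. Tomando d/dt de a(t), encontramos j(t) = -120·t^2 - 24·t - 12. Tenemos la sacudida j(t) = -120·t^2 - 24·t - 12. Sustituyendo t = 3: j(3) = -1164.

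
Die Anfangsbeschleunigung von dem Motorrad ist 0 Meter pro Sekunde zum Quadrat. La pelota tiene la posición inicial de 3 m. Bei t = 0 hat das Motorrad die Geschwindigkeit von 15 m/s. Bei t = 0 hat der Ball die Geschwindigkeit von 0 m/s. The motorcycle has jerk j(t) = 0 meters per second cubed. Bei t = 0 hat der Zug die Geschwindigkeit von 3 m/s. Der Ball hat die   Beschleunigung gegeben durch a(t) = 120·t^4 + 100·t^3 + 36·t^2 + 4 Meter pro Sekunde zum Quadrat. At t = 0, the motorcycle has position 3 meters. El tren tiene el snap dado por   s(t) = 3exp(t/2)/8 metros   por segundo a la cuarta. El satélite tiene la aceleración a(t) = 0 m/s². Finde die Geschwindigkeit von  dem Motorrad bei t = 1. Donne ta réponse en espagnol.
Para resolver esto, necesitamos tomar 2 integrales de nuestra ecuación de la sacudida j(t) = 0. Tomando ∫j(t)dt y aplicando a(0) = 0, encontramos a(t) = 0. Integrando la aceleración y usando la condición inicial v(0) = 15, obtenemos v(t) = 15. Tenemos la velocidad v(t) = 15. Sustituyendo t = 1: v(1) = 15.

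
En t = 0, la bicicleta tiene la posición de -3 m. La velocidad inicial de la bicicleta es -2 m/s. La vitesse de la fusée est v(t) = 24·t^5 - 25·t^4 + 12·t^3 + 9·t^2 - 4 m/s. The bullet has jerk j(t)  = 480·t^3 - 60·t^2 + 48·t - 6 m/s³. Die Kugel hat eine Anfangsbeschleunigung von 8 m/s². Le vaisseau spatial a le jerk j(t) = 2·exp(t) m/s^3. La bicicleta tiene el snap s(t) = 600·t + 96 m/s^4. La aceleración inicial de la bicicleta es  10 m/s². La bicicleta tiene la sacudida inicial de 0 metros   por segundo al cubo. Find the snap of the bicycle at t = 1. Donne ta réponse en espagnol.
Tenemos el snap s(t) = 600·t + 96. Sustituyendo t = 1: s(1) = 696.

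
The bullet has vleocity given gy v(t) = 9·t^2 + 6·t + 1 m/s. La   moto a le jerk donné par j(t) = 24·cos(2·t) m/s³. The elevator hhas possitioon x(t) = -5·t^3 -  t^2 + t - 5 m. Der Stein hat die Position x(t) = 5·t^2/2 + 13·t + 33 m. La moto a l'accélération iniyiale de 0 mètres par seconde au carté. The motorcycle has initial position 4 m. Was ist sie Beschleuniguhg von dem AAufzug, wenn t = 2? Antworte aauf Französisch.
En partant de la position x(t) = -5·t^3 - t^2 + t - 5, nous prenons 2 dérivées. En prenant d/dt de x(t), nous trouvons v(t) = -15·t^2 - 2·t + 1. La dérivée de la vitesse donne l'accélération: a(t) = -30·t - 2. De l'équation de l'accélération a(t) = -30·t - 2, nous substituons t = 2 pour obtenir a = -62.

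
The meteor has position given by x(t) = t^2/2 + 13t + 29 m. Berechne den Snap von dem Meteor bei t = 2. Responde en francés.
Nous devons dériver notre équation de la position x(t) = t^2/2 + 13·t + 29 4 fois. En dérivant la position, nous obtenons la vitesse: v(t) = t + 13. En prenant d/dt de v(t), nous trouvons a(t) = 1. En dérivant l'accélération, nous obtenons le jerk: j(t) = 0. En prenant d/dt de j(t), nous trouvons s(t) = 0. Nous avons le snap s(t) = 0. En substituant t = 2: s(2) = 0.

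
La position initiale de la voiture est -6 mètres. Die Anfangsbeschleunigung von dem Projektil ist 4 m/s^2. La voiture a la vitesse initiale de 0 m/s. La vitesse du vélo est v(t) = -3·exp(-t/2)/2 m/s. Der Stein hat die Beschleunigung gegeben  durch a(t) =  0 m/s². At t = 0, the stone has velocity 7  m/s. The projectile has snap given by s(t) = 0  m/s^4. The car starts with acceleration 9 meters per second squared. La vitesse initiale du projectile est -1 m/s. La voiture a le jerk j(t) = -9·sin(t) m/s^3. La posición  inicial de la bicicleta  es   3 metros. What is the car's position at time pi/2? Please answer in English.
We must find the antiderivative of our jerk equation j(t) = -9·sin(t) 3 times. The antiderivative of jerk is acceleration. Using a(0) = 9, we get a(t) = 9·cos(t). Integrating acceleration and using the initial condition v(0) = 0, we get v(t) = 9·sin(t). Taking ∫v(t)dt and applying x(0) = -6, we find x(t) = 3 - 9·cos(t). From the given position equation x(t) = 3 - 9·cos(t), we substitute t = pi/2 to get x = 3.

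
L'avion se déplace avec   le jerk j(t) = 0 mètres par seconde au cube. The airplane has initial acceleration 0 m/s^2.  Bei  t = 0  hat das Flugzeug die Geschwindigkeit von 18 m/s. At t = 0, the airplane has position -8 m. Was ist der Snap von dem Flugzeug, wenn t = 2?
Um dies zu lösen, müssen wir 1 Ableitung unserer Gleichung für den Ruck j(t) = 0 nehmen. Mit d/dt von j(t) finden wir s(t) = 0. Aus der Gleichung für den Snap s(t) = 0, setzen wir t = 2 ein und erhalten s = 0.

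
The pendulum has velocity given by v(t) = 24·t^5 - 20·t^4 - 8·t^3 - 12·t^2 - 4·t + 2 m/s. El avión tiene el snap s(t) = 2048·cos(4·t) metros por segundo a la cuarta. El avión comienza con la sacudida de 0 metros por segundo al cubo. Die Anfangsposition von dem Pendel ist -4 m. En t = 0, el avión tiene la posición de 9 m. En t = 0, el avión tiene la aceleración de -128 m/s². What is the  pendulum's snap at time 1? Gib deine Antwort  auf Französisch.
Pour résoudre ceci, nous devons prendre 3 dérivées de notre équation de la vitesse v(t) = 24·t^5 - 20·t^4 - 8·t^3 - 12·t^2 - 4·t + 2. En dérivant la vitesse, nous obtenons l'accélération: a(t) = 120·t^4 - 80·t^3 - 24·t^2 - 24·t - 4. En prenant d/dt de a(t), nous trouvons j(t) = 480·t^3 - 240·t^2 - 48·t - 24. En dérivant le jerk, nous obtenons le snap: s(t) = 1440·t^2 - 480·t - 48. Nous avons le snap s(t) = 1440·t^2 - 480·t - 48. En substituant t = 1: s(1) = 912.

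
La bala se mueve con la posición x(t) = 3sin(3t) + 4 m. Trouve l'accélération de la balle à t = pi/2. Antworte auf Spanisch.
Partiendo de la posición x(t) = 3·sin(3·t) + 4, tomamos 2 derivadas. La derivada de la posición da la velocidad: v(t) = 9·cos(3·t). Tomando d/dt de v(t), encontramos a(t) = -27·sin(3·t). Usando a(t) = -27·sin(3·t) y sustituyendo t = pi/2, encontramos a = 27.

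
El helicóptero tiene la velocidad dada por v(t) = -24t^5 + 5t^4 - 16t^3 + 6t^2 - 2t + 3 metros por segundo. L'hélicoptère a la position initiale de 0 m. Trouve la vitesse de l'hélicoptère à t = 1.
De l'équation de la vitesse v(t) = -24·t^5 + 5·t^4 - 16·t^3 + 6·t^2 - 2·t + 3, nous substituons t = 1 pour obtenir v = -28.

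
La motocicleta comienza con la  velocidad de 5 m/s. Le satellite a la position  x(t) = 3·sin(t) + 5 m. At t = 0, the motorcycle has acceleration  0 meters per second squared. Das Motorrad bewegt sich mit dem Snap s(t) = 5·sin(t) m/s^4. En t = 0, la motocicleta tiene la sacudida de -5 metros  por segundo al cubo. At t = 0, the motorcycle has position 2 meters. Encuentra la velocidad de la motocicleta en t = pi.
Necesitamos integrar nuestra ecuación del snap s(t) = 5·sin(t) 3 veces. Integrando el snap y usando la condición inicial j(0) = -5, obtenemos j(t) = -5·cos(t). La antiderivada de la sacudida, con a(0) = 0, da la aceleración: a(t) = -5·sin(t). La antiderivada de la aceleración, con v(0) = 5, da la velocidad: v(t) = 5·cos(t). Usando v(t) = 5·cos(t) y sustituyendo t = pi, encontramos v = -5.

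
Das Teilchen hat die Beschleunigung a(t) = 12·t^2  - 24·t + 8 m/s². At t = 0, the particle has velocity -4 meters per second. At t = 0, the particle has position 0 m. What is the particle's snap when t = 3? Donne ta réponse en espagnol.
Partiendo de la aceleración a(t) = 12·t^2 - 24·t + 8, tomamos 2 derivadas. Tomando d/dt de a(t), encontramos j(t) = 24·t - 24. La derivada de la sacudida da el snap: s(t) = 24. De la ecuación del snap s(t) = 24, sustituimos t = 3 para obtener s = 24.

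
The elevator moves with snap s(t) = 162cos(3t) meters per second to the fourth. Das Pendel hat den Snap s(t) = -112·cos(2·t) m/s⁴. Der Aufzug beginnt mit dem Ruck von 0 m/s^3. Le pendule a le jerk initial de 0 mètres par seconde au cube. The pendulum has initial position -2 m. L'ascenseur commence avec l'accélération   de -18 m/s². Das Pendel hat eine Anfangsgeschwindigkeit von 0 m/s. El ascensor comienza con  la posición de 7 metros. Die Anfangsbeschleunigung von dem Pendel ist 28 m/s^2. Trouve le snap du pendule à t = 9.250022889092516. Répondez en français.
En utilisant s(t) = -112·cos(2·t) et en substituant t = 9.250022889092516, nous trouvons s = -105.228543941351.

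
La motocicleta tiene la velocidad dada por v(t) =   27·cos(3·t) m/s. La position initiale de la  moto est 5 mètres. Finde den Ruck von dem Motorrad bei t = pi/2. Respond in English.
We must differentiate our velocity equation v(t) = 27·cos(3·t) 2 times. The derivative of velocity gives acceleration: a(t) = -81·sin(3·t). Taking d/dt of a(t), we find j(t) = -243·cos(3·t). From the given jerk equation j(t) = -243·cos(3·t), we substitute t = pi/2 to get j = 0.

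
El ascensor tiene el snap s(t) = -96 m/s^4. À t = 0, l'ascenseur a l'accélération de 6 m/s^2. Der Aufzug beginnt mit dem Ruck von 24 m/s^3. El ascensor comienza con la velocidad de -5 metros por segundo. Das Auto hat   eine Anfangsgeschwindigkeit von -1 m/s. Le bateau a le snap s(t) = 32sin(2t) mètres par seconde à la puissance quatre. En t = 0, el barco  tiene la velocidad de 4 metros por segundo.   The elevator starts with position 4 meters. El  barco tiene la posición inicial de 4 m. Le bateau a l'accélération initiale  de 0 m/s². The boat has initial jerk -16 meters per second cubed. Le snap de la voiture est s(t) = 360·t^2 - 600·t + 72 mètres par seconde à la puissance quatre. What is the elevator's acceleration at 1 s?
To solve this, we need to take 2 integrals of our snap equation s(t) = -96. Integrating snap and using the initial condition j(0) = 24, we get j(t) = 24 - 96·t. Taking ∫j(t)dt and applying a(0) = 6, we find a(t) = -48·t^2 + 24·t + 6. Using a(t) = -48·t^2 + 24·t + 6 and substituting t = 1, we find a = -18.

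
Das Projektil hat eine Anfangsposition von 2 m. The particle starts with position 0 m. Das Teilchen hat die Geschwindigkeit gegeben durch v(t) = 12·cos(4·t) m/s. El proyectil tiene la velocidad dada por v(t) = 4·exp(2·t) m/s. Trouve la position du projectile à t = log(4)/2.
Nous devons trouver la primitive de notre équation de la vitesse v(t) = 4·exp(2·t) 1 fois. En intégrant la vitesse et en utilisant la condition initiale x(0) = 2, nous obtenons x(t) = 2·exp(2·t). De l'équation de la position x(t) = 2·exp(2·t), nous substituons t = log(4)/2 pour obtenir x = 8.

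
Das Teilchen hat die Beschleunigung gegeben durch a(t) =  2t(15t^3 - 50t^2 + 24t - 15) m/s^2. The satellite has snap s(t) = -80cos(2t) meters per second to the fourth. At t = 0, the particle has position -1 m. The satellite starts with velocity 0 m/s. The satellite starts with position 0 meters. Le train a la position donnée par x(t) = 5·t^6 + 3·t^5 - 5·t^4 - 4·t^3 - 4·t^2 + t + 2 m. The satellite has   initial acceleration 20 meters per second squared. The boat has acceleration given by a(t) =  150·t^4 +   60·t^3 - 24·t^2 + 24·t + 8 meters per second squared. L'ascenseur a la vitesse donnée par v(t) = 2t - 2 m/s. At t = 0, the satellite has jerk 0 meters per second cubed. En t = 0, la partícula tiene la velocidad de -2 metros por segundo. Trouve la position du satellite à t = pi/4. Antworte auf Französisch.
Pour résoudre ceci, nous devons prendre 4 intégrales de notre équation du snap s(t) = -80·cos(2·t). En intégrant le snap et en utilisant la condition initiale j(0) = 0, nous obtenons j(t) = -40·sin(2·t). La primitive du jerk, avec a(0) = 20, donne l'accélération: a(t) = 20·cos(2·t). L'intégrale de l'accélération, avec v(0) = 0, donne la vitesse: v(t) = 10·sin(2·t). En prenant ∫v(t)dt et en appliquant x(0) = 0, nous trouvons x(t) = 5 - 5·cos(2·t). De l'équation de la position x(t) = 5 - 5·cos(2·t), nous substituons t = pi/4 pour obtenir x = 5.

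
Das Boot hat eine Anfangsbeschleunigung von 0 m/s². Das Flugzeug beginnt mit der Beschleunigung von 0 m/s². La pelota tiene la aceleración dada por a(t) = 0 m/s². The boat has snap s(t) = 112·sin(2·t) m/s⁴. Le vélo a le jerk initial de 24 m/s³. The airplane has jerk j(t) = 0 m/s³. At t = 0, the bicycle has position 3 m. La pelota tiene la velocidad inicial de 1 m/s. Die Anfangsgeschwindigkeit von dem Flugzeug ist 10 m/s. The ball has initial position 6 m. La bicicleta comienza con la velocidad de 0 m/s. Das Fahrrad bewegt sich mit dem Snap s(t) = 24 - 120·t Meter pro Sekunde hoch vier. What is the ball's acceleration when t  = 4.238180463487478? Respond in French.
De l'équation de l'accélération a(t) = 0, nous substituons t = 4.238180463487478 pour obtenir a = 0.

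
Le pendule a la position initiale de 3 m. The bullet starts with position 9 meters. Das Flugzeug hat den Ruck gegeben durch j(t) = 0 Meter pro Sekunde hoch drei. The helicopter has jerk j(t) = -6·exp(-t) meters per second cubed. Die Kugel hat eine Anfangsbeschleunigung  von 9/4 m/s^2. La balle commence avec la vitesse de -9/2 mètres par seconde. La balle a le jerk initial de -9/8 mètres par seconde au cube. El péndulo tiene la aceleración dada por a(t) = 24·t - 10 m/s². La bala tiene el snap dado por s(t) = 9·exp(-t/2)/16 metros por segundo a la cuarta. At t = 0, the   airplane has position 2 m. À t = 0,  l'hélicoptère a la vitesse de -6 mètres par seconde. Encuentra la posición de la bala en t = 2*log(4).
Debemos encontrar la antiderivada de nuestra ecuación del snap s(t) = 9·exp(-t/2)/16 4 veces. La antiderivada del snap es la sacudida. Usando j(0) = -9/8, obtenemos j(t) = -9·exp(-t/2)/8. La integral de la sacudida es la aceleración. Usando a(0) = 9/4, obtenemos a(t) = 9·exp(-t/2)/4. Tomando ∫a(t)dt y aplicando v(0) = -9/2, encontramos v(t) = -9·exp(-t/2)/2. La integral de la velocidad es la posición. Usando x(0) = 9, obtenemos x(t) = 9·exp(-t/2). Tenemos la posición x(t) = 9·exp(-t/2). Sustituyendo t = 2*log(4): x(2*log(4)) = 9/4.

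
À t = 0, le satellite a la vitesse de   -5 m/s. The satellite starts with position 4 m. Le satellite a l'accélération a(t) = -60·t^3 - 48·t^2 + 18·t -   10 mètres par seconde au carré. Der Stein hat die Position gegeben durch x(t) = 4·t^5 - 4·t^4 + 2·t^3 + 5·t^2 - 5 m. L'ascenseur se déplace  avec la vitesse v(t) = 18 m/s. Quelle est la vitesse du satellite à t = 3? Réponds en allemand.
Ausgehend von der Beschleunigung a(t) = -60·t^3 - 48·t^2 + 18·t - 10, nehmen wir 1 Stammfunktion. Durch Integration von der Beschleunigung und Verwendung der Anfangsbedingung v(0) = -5, erhalten wir v(t) = -15·t^4 - 16·t^3 + 9·t^2 - 10·t - 5. Mit v(t) = -15·t^4 - 16·t^3 + 9·t^2 - 10·t - 5 und Einsetzen von t = 3, finden wir v = -1601.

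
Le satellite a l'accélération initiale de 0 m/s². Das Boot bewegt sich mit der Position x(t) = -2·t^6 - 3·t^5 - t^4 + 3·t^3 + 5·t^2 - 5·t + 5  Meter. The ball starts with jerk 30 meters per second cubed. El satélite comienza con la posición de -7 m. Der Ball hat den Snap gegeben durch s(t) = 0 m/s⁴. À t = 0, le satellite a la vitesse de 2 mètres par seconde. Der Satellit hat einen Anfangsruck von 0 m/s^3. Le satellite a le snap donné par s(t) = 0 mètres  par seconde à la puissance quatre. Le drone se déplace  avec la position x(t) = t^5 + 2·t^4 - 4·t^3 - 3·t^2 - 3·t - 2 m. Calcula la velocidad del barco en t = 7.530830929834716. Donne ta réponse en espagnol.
Para resolver esto, necesitamos tomar 1 derivada de nuestra ecuación de la posición x(t) = -2·t^6 - 3·t^5 - t^4 + 3·t^3 + 5·t^2 - 5·t + 5. Derivando la posición, obtenemos la velocidad: v(t) = -12·t^5 - 15·t^4 - 4·t^3 + 9·t^2 + 10·t - 5. Tenemos la velocidad v(t) = -12·t^5 - 15·t^4 - 4·t^3 + 9·t^2 + 10·t - 5. Sustituyendo t = 7.530830929834716: v(7.530830929834716) = -340040.842220259.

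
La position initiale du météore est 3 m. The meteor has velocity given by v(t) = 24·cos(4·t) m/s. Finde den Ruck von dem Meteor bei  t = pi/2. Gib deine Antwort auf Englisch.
Starting from velocity v(t) = 24·cos(4·t), we take 2 derivatives. Differentiating velocity, we get acceleration: a(t) = -96·sin(4·t). Differentiating acceleration, we get jerk: j(t) = -384·cos(4·t). Using j(t) = -384·cos(4·t) and substituting t = pi/2, we find j = -384.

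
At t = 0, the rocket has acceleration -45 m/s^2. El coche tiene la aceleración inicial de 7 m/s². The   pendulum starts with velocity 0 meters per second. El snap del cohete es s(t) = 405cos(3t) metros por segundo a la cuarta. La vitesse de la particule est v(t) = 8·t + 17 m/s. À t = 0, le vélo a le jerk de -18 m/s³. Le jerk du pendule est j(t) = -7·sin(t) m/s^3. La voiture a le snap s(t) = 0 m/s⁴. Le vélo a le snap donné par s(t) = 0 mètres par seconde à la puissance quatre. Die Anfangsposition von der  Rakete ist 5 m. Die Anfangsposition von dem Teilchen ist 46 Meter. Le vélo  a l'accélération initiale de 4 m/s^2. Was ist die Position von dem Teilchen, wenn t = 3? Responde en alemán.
Wir müssen die Stammfunktion unserer Gleichung für die Geschwindigkeit v(t) = 8·t + 17 1-mal finden. Das Integral von der Geschwindigkeit, mit x(0) = 46, ergibt die Position: x(t) = 4·t^2 + 17·t + 46. Wir haben die Position x(t) = 4·t^2 + 17·t + 46. Durch Einsetzen von t = 3: x(3) = 133.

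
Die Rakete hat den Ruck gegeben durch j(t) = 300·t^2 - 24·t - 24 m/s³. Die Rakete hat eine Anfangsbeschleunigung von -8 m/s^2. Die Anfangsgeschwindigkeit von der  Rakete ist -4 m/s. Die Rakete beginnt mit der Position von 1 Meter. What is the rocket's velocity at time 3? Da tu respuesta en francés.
Nous devons intégrer notre équation du jerk j(t) = 300·t^2 - 24·t - 24 2 fois. La primitive du jerk, avec a(0) = -8, donne l'accélération: a(t) = 100·t^3 - 12·t^2 - 24·t - 8. La primitive de l'accélération est la vitesse. En utilisant v(0) = -4, nous obtenons v(t) = 25·t^4 - 4·t^3 - 12·t^2 - 8·t - 4. Nous avons la vitesse v(t) = 25·t^4 - 4·t^3 - 12·t^2 - 8·t - 4. En substituant t = 3: v(3) = 1781.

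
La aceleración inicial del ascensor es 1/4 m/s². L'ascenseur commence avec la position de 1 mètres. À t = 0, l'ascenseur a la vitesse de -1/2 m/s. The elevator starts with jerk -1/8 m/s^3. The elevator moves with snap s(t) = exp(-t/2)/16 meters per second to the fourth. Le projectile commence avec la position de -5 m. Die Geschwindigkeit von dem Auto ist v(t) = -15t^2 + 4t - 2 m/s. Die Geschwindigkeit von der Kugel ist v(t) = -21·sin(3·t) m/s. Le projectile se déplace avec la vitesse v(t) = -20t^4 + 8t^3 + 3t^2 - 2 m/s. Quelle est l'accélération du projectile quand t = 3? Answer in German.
Ausgehend von der Geschwindigkeit v(t) = -20·t^4 + 8·t^3 + 3·t^2 - 2, nehmen wir 1 Ableitung. Durch Ableiten von der Geschwindigkeit erhalten wir die Beschleunigung: a(t) = -80·t^3 + 24·t^2 + 6·t. Wir haben die Beschleunigung a(t) = -80·t^3 + 24·t^2 + 6·t. Durch Einsetzen von t = 3: a(3) = -1926.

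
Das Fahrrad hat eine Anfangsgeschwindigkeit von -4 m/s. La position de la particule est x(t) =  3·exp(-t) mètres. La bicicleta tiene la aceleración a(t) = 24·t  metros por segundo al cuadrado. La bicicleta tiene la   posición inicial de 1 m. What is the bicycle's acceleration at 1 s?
Using a(t) = 24·t and substituting t = 1, we find a = 24.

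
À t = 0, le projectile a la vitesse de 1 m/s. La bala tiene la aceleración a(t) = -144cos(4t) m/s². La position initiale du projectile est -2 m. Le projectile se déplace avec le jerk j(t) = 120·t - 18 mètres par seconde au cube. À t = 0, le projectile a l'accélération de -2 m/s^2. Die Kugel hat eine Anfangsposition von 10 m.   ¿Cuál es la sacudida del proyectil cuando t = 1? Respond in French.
Nous avons le jerk j(t) = 120·t - 18. En substituant t = 1: j(1) = 102.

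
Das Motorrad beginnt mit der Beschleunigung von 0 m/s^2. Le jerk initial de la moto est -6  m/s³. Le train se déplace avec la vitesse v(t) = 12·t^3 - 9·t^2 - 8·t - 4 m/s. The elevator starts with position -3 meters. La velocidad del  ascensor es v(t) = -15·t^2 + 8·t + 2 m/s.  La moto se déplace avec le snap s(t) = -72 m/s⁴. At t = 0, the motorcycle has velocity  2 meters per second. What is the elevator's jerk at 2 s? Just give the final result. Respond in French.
À t = 2, j = -30.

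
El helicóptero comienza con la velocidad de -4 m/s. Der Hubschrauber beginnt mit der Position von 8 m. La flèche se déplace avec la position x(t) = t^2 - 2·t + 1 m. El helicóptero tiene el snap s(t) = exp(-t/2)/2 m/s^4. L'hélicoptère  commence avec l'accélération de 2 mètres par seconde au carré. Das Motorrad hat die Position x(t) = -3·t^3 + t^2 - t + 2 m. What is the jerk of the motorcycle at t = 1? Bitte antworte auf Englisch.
We must differentiate our position equation x(t) = -3·t^3 + t^2 - t + 2 3 times. Differentiating position, we get velocity: v(t) = -9·t^2 + 2·t - 1. The derivative of velocity gives acceleration: a(t) = 2 - 18·t. Differentiating acceleration, we get jerk: j(t) = -18. Using j(t) = -18 and substituting t = 1, we find j = -18.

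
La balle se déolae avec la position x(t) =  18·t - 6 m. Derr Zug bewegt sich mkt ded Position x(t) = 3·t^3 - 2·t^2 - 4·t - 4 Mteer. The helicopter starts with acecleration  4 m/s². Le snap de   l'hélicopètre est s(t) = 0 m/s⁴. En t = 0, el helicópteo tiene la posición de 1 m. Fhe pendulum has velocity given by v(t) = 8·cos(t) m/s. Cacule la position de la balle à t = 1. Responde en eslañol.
Usando x(t) = 18·t - 6 y sustituyendo t = 1, encontramos x = 12.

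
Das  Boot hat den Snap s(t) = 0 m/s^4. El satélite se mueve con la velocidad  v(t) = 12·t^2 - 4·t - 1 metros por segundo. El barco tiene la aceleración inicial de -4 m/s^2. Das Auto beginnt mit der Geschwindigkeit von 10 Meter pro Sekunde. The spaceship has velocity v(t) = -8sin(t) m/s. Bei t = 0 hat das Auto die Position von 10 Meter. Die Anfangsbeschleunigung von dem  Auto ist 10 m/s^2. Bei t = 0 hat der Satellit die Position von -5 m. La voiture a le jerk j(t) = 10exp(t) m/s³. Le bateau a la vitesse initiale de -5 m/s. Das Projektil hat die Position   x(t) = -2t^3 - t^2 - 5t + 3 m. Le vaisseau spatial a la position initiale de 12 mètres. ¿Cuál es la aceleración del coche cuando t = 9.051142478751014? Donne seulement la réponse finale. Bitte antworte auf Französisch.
À t = 9.051142478751014, a = 85282.7573469903.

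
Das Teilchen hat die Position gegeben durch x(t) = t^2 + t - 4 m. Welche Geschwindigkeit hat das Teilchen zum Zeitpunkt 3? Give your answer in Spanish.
Debemos derivar nuestra ecuación de la posición x(t) = t^2 + t - 4 1 vez. La derivada de la posición da la velocidad: v(t) = 2·t + 1. De la ecuación de la velocidad v(t) = 2·t + 1, sustituimos t = 3 para obtener v = 7.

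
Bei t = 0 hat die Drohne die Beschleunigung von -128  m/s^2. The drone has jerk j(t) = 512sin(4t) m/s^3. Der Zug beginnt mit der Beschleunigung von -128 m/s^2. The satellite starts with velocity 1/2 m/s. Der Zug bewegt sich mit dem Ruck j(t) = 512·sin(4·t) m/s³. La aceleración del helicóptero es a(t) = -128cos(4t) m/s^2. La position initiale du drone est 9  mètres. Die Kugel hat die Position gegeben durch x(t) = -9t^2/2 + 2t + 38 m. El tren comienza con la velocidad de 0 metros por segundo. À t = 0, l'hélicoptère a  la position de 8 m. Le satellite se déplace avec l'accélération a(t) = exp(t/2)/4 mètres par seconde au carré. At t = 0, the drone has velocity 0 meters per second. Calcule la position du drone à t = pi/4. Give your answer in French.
Nous devons intégrer notre équation du jerk j(t) = 512·sin(4·t) 3 fois. L'intégrale du jerk est l'accélération. En utilisant a(0) = -128, nous obtenons a(t) = -128·cos(4·t). La primitive de l'accélération, avec v(0) = 0, donne la vitesse: v(t) = -32·sin(4·t). En prenant ∫v(t)dt et en appliquant x(0) = 9, nous trouvons x(t) = 8·cos(4·t) + 1. Nous avons la position x(t) = 8·cos(4·t) + 1. En substituant t = pi/4: x(pi/4) = -7.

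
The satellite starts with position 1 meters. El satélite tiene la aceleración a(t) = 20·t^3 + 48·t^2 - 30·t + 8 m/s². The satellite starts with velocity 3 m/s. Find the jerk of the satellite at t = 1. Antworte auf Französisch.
En partant de l'accélération a(t) = 20·t^3 + 48·t^2 - 30·t + 8, nous prenons 1 dérivée. La dérivée de l'accélération donne le jerk: j(t) = 60·t^2 + 96·t - 30. De l'équation du jerk j(t) = 60·t^2 + 96·t - 30, nous substituons t = 1 pour obtenir j = 126.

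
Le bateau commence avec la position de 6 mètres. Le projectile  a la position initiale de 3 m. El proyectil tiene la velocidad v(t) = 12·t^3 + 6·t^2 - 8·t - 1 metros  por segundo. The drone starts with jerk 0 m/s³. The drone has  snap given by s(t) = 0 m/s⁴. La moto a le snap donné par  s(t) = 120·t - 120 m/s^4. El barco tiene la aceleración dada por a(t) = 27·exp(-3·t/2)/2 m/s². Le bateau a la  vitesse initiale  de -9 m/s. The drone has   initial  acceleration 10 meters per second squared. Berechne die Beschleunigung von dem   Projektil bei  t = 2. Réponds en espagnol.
Para resolver esto, necesitamos tomar 1 derivada de nuestra ecuación de la velocidad v(t) = 12·t^3 + 6·t^2 - 8·t - 1. Derivando la velocidad, obtenemos la aceleración: a(t) = 36·t^2 + 12·t - 8. Usando a(t) = 36·t^2 + 12·t - 8 y sustituyendo t = 2, encontramos a = 160.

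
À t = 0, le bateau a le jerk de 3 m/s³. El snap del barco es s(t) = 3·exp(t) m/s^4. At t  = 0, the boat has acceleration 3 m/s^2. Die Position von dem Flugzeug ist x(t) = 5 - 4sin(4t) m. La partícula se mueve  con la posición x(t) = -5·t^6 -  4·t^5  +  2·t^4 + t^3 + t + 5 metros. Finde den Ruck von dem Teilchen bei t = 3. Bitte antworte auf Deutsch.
Wir müssen unsere Gleichung für die Position x(t) = -5·t^6 - 4·t^5 + 2·t^4 + t^3 + t + 5 3-mal ableiten. Die Ableitung von der Position ergibt die Geschwindigkeit: v(t) = -30·t^5 - 20·t^4 + 8·t^3 + 3·t^2 + 1. Mit d/dt von v(t) finden wir a(t) = -150·t^4 - 80·t^3 + 24·t^2 + 6·t. Durch Ableiten von der Beschleunigung erhalten wir den Ruck: j(t) = -600·t^3 - 240·t^2 + 48·t + 6. Aus der Gleichung für den Ruck j(t) = -600·t^3 - 240·t^2 + 48·t + 6, setzen wir t = 3 ein und erhalten j = -18210.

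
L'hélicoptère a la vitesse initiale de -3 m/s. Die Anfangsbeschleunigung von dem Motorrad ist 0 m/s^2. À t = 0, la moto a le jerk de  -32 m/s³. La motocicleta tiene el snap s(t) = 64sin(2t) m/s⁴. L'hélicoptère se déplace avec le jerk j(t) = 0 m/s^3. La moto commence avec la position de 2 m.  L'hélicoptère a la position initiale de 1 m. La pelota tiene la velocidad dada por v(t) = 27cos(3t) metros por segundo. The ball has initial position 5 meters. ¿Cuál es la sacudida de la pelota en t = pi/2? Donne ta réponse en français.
En partant de la vitesse v(t) = 27·cos(3·t), nous prenons 2 dérivées. La dérivée de la vitesse donne l'accélération: a(t) = -81·sin(3·t). En prenant d/dt de a(t), nous trouvons j(t) = -243·cos(3·t). En utilisant j(t) = -243·cos(3·t) et en substituant t = pi/2, nous trouvons j = 0.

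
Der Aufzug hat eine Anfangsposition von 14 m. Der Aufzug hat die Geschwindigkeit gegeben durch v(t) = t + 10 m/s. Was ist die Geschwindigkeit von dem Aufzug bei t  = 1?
Mit v(t) = t + 10 und Einsetzen von t = 1, finden wir v = 11.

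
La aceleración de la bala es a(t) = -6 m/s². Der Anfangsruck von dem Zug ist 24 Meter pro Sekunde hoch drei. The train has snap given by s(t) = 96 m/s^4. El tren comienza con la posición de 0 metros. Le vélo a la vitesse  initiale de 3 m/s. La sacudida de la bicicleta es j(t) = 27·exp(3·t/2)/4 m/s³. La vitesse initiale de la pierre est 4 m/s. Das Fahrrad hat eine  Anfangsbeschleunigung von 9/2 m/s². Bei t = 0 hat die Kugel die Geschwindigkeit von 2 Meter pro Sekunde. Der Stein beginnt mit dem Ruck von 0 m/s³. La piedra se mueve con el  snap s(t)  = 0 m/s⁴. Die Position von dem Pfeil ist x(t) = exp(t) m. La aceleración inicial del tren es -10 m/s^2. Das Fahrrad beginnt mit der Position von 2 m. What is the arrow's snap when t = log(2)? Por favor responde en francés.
Pour résoudre ceci, nous devons prendre 4 dérivées de notre équation de la position x(t) = exp(t). La dérivée de la position donne la vitesse: v(t) = exp(t). En prenant d/dt de v(t), nous trouvons a(t) = exp(t). En dérivant l'accélération, nous obtenons le jerk: j(t) = exp(t). La dérivée du jerk donne le snap: s(t) = exp(t). Nous avons le snap s(t) = exp(t). En substituant t = log(2): s(log(2)) = 2.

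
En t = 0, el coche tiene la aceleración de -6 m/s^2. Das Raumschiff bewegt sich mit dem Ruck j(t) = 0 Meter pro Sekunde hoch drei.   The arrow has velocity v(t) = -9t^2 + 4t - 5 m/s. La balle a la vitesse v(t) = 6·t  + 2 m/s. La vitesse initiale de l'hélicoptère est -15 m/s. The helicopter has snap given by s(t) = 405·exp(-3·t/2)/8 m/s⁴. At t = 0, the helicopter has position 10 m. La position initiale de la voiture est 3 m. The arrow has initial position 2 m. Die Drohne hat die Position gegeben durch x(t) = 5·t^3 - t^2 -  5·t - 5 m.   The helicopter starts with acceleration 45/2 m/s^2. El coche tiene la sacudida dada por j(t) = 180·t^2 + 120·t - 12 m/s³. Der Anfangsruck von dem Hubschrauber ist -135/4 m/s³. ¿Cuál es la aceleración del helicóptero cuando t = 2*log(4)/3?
Necesitamos integrar nuestra ecuación del snap s(t) = 405·exp(-3·t/2)/8 2 veces. Integrando el snap y usando la condición inicial j(0) = -135/4, obtenemos j(t) = -135·exp(-3·t/2)/4. Integrando la sacudida y usando la condición inicial a(0) = 45/2, obtenemos a(t) = 45·exp(-3·t/2)/2. De la ecuación de la aceleración a(t) = 45·exp(-3·t/2)/2, sustituimos t = 2*log(4)/3 para obtener a = 45/8.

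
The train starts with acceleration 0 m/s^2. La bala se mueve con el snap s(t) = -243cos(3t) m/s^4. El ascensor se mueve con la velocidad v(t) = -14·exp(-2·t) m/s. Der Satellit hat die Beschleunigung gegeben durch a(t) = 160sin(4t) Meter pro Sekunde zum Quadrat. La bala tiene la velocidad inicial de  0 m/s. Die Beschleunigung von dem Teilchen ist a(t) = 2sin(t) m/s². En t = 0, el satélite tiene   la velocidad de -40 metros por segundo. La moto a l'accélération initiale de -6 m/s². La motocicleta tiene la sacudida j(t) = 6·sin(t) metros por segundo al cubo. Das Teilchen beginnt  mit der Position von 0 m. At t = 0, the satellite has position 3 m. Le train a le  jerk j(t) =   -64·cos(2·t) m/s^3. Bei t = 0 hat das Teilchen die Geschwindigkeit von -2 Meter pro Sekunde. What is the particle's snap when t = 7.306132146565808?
We must differentiate our acceleration equation a(t) = 2·sin(t) 2 times. Differentiating acceleration, we get jerk: j(t) = 2·cos(t). The derivative of jerk gives snap: s(t) = -2·sin(t). Using s(t) = -2·sin(t) and substituting t = 7.306132146565808, we find s = -1.70729319064811.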